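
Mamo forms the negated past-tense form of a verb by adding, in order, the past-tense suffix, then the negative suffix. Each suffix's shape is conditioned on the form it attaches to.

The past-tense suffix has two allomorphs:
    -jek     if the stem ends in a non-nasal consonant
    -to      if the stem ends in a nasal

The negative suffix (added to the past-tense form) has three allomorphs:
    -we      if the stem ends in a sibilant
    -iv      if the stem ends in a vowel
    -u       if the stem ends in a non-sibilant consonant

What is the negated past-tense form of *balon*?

*balon*: final consonant = /n/, a nasal → -to → *balonto*.
Since the final sound of the past-tense form *balonto* is /o/ (a vowel), it takes -iv, giving *balontoiv*.

balontoiv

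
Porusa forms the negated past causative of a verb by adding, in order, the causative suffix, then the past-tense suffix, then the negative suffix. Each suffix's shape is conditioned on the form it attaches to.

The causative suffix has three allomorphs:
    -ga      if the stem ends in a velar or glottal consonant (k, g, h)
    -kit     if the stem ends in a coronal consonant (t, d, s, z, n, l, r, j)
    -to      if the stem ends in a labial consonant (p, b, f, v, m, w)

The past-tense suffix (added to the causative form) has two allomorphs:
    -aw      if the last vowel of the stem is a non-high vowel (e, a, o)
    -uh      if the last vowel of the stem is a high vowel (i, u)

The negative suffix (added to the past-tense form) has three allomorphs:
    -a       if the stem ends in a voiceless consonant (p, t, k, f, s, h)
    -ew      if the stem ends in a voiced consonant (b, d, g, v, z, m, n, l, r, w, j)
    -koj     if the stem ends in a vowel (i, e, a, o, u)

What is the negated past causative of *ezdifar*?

ezdifarkituha

*ezdifar*: final consonant = /r/, coronal → -kit → *ezdifarkit*.
The last vowel of the causative form *ezdifarkit* is /i/, which is a high vowel, so the past-tense suffix is -uh, giving *ezdifarkituh*.
Since the final sound of the past-tense form *ezdifarkituh* is /h/ (a voiceless consonant), it takes -a, giving *ezdifarkituha*.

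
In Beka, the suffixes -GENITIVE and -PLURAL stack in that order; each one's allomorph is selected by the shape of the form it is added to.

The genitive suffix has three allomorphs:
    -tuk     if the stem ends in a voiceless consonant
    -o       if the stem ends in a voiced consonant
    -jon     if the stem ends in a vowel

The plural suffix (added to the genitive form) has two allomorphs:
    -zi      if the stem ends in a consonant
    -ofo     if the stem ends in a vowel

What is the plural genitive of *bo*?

bojonzi

*bo*: final sound = /o/, a vowel → -jon → *bojon*.
The genitive form *bojon* — final sound /n/ (a consonant) → -zi → *bojonzi*.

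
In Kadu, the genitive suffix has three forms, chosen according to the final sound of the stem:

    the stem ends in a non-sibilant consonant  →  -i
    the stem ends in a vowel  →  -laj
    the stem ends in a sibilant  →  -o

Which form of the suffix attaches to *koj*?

-i

*koj* — final sound /j/ (a non-sibilant consonant) → -i.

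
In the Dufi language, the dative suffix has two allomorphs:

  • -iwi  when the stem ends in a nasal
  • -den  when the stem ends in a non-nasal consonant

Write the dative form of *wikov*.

wikovden

*wikov* — final consonant /v/ (non-nasal) → -den → *wikovden*.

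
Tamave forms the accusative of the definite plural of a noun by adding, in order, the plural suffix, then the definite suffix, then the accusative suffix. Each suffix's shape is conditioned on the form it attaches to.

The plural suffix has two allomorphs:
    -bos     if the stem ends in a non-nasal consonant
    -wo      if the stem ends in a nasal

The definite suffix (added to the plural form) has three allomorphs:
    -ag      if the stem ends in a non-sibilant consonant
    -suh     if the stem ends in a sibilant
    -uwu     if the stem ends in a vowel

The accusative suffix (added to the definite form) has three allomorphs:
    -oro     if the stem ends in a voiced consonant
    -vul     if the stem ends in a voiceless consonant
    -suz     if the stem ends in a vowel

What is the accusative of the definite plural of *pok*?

pokbossuhvul

Since the final consonant of *pok* is /k/ (non-nasal), it takes -bos, giving *pokbos*.
The final sound of the plural form *pokbos* is /s/, which is a sibilant, so the definite suffix is -suh, giving *pokbossuh*.
The final sound of the definite form *pokbossuh* is /h/, which is a voiceless consonant, so the accusative suffix is -vul, giving *pokbossuhvul*.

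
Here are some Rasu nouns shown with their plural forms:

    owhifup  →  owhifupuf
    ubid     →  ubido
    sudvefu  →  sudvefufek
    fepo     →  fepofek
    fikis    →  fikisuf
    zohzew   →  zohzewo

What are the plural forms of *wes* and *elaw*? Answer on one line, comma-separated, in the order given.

The alternation tracks the final sound of the stem — -uf when the stem ends in a voiceless consonant (*owhifup*, *fikis*); -o when the stem ends in a voiced consonant (*ubid*, *zohzew*); -fek when the stem ends in a vowel (*sudvefu*, *fepo*).
Since the final sound of *wes* is /s/ (a voiceless consonant), it takes -uf, giving *wesuf*.
*elaw* — final sound /w/ (a voiced consonant) → -o → *elawo*.

wesuf, elawo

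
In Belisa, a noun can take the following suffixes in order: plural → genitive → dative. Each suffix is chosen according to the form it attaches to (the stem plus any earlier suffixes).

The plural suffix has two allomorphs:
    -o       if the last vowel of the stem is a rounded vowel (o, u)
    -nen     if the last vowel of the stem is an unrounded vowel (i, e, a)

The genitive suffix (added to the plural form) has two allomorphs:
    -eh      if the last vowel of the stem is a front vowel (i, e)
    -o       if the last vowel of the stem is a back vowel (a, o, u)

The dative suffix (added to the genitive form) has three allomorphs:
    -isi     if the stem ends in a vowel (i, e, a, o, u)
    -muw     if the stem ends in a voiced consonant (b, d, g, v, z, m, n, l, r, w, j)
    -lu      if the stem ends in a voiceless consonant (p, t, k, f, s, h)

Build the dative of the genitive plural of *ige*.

The last vowel of *ige* is /e/, which is an unrounded vowel, so the plural suffix is -nen, giving *igenen*.
Since the last vowel of the plural form *igenen* is /e/ (a front vowel), it takes -eh, giving *igeneneh*.
The genitive form *igeneneh*: final sound = /h/, a voiceless consonant → -lu → *igenenehlu*.

igenenehlu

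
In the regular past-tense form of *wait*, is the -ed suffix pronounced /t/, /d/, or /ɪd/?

The stem *wait* ends in /t/ or /d/.
The -ed suffix is realized as /ɪd/ after /t, d/; as /t/ after other voiceless consonants; and as /d/ after other voiced sounds.
So -ed on *wait* is pronounced /ɪd/.

/ɪd/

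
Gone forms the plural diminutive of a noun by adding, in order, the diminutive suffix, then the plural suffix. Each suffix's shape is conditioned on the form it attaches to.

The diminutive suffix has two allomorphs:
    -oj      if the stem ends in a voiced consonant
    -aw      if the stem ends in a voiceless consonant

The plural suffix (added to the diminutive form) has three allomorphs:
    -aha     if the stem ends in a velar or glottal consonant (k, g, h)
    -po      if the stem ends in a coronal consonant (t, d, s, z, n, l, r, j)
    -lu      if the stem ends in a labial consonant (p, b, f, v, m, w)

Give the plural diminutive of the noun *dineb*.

dinebojpo

*dineb* — final consonant /b/ (voiced) → -oj → *dineboj*.
The final consonant of the diminutive form *dineboj* is /j/, which is coronal, so the plural suffix is -po, giving *dinebojpo*.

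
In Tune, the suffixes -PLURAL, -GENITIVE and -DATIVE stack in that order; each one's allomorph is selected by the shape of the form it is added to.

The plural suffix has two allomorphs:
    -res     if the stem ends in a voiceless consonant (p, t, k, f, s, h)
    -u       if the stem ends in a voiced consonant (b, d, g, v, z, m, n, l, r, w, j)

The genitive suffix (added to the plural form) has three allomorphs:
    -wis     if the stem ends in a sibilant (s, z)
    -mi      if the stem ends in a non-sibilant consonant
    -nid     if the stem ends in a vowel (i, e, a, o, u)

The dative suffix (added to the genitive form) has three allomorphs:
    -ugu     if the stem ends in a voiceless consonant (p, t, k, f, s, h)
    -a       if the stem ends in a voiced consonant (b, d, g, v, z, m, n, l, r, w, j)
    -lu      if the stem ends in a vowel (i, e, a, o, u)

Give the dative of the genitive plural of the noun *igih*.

igihreswisugu

Since the final consonant of *igih* is /h/ (voiceless), it takes -res, giving *igihres*.
The plural form *igihres*: final sound = /s/, a sibilant → -wis → *igihreswis*.
The genitive form *igihreswis*: final sound = /s/, a voiceless consonant → -ugu → *igihreswisugu*.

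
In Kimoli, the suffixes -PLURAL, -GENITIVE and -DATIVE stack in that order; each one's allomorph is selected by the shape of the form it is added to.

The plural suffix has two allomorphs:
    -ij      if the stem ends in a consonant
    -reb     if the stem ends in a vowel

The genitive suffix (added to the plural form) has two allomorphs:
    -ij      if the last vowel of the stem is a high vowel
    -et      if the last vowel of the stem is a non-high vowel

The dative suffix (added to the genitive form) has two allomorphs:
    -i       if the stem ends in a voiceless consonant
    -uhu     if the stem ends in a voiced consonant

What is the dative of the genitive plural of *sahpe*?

sahperebeti

*sahpe*: final sound = /e/, a vowel → -reb → *sahpereb*.
The plural form *sahpereb* — last vowel /e/ (a non-high vowel) → -et → *sahperebet*.
The genitive form *sahperebet*: final consonant = /t/, voiceless → -i → *sahperebeti*.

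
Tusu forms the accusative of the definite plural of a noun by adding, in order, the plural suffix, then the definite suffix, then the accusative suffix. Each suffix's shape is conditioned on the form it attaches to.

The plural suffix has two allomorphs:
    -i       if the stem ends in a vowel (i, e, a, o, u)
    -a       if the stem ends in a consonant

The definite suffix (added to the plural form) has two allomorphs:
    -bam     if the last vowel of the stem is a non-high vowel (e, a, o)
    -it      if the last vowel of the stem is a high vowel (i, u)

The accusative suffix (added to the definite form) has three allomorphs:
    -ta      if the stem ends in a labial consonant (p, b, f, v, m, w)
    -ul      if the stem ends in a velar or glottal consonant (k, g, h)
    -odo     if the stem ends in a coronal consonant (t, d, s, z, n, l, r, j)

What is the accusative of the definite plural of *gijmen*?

gijmenabamta

*gijmen* — final sound /n/ (a consonant) → -a → *gijmena*.
Since the last vowel of the plural form *gijmena* is /a/ (a non-high vowel), it takes -bam, giving *gijmenabam*.
Since the final consonant of the definite form *gijmenabam* is /m/ (labial), it takes -ta, giving *gijmenabamta*.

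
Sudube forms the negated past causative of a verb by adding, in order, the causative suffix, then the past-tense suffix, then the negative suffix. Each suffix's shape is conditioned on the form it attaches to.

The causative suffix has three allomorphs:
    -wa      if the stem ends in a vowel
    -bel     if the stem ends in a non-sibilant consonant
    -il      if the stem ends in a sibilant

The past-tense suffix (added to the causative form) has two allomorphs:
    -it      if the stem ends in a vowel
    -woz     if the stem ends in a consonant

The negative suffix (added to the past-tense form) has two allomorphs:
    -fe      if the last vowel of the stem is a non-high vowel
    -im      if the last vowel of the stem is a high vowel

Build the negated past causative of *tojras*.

Since the final sound of *tojras* is /s/ (a sibilant), it takes -il, giving *tojrasil*.
The final sound of the causative form *tojrasil* is /l/, which is a consonant, so the past-tense suffix is -woz, giving *tojrasilwoz*.
The past-tense form *tojrasilwoz* — last vowel /o/ (a non-high vowel) → -fe → *tojrasilwozfe*.

tojrasilwozfe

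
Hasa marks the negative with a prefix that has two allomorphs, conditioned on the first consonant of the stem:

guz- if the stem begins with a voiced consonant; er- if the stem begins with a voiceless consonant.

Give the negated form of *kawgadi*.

erkawgadi

Since the first consonant of *kawgadi* is /k/ (voiceless), it takes er-, giving *erkawgadi*.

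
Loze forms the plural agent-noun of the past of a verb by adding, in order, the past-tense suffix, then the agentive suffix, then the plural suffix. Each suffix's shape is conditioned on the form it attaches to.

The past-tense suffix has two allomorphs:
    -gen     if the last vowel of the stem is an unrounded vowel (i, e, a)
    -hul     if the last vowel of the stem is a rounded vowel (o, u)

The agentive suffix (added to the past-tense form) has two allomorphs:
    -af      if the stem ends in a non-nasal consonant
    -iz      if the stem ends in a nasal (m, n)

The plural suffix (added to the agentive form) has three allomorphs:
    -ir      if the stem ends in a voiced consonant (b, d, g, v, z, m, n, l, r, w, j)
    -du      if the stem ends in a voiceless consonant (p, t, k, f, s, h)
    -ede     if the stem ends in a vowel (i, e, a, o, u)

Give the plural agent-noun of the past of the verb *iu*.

*iu* — last vowel /u/ (a rounded vowel) → -hul → *iuhul*.
The past-tense form *iuhul*: final consonant = /l/, non-nasal → -af → *iuhulaf*.
The final sound of the agentive form *iuhulaf* is /f/, which is a voiceless consonant, so the plural suffix is -du, giving *iuhulafdu*.

iuhulafdu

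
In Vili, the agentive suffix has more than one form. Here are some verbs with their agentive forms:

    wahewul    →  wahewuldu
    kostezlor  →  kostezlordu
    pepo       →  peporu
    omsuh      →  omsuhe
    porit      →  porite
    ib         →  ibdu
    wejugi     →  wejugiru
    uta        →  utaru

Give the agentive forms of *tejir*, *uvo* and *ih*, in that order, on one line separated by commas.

The suffix is conditioned by the final sound: -e when the stem ends in a voiceless consonant (*omsuh*, *porit*); -du when the stem ends in a voiced consonant (*wahewul*, *kostezlor*, *ib*); -ru when the stem ends in a vowel (*pepo*, *wejugi*, *uta*).
*tejir* — final sound /r/ (a voiced consonant) → -du → *tejirdu*.
*uvo*: final sound = /o/, a vowel → -ru → *uvoru*.
*ih* — final sound /h/ (a voiceless consonant) → -e → *ihe*.

tejirdu, uvoru, ihe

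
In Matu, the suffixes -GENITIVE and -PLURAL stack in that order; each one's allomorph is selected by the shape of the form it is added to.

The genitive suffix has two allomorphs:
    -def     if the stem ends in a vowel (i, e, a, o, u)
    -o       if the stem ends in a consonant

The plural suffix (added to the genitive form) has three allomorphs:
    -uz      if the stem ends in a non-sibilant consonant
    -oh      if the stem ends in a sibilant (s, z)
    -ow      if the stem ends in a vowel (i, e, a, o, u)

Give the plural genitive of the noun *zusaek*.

Since the final sound of *zusaek* is /k/ (a consonant), it takes -o, giving *zusaeko*.
Since the final sound of the genitive form *zusaeko* is /o/ (a vowel), it takes -ow, giving *zusaekoow*.

zusaekoow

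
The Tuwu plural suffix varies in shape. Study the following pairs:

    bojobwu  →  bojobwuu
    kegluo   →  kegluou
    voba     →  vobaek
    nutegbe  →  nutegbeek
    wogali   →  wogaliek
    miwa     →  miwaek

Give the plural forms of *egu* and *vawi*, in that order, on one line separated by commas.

eguu, vawiek

The alternation tracks the last vowel of the stem — -u when the last vowel of the stem is a rounded vowel (*bojobwu*, *kegluo*); -ek when the last vowel of the stem is an unrounded vowel (*voba*, *nutegbe*, *wogali*, *miwa*).
*egu*: last vowel = /u/, a rounded vowel → -u → *eguu*.
*vawi* — last vowel /i/ (an unrounded vowel) → -ek → *vawiek*.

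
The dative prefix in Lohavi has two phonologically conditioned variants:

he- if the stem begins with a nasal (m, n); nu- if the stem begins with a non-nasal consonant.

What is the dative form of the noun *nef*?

*nef* — first consonant /n/ (a nasal) → he- → *henef*.

henef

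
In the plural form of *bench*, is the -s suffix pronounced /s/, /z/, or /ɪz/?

The stem *bench* ends in a sibilant (/s, z, ʃ, ʒ, tʃ, dʒ/).
The plural suffix surfaces as /ɪz/ after sibilants, /s/ after other voiceless consonants, and /z/ after other voiced sounds.
So the plural -s on *bench* is pronounced /ɪz/.

/ɪz/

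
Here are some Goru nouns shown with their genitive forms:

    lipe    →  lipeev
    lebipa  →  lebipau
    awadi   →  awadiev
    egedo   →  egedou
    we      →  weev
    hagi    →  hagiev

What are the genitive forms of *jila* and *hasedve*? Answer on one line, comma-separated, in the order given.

jilau, hasedveev

Looking at the last vowel of each stem: -ev when the last vowel of the stem is a front vowel (*lipe*, *awadi*, *we*, *hagi*); -u when the last vowel of the stem is a back vowel (*lebipa*, *egedo*).
*jila* — last vowel /a/ (a back vowel) → -u → *jilau*.
*hasedve*: last vowel = /e/, a front vowel → -ev → *hasedveev*.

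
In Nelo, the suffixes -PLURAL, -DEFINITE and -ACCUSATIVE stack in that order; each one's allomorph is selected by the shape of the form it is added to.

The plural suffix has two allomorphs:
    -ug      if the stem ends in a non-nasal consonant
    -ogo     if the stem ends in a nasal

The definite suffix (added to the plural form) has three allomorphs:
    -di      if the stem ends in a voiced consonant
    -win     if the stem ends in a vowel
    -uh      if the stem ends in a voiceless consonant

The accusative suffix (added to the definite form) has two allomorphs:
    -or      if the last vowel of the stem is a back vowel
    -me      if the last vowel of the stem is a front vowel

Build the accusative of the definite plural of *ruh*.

ruhugdime

Since the final consonant of *ruh* is /h/ (non-nasal), it takes -ug, giving *ruhug*.
The plural form *ruhug* — final sound /g/ (a voiced consonant) → -di → *ruhugdi*.
The definite form *ruhugdi*: last vowel = /i/, a front vowel → -me → *ruhugdime*.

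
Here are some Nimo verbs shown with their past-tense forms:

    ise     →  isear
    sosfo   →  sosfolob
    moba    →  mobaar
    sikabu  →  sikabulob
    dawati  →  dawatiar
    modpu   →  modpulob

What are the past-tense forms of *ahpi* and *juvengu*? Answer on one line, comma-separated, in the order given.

The pattern is rounding harmony: -lob when the last vowel of the stem is a rounded vowel (*sosfo*, *sikabu*, *modpu*); -ar when the last vowel of the stem is an unrounded vowel (*ise*, *moba*, *dawati*).
*ahpi* — last vowel /i/ (an unrounded vowel) → -ar → *ahpiar*.
*juvengu*: last vowel = /u/, a rounded vowel → -lob → *juvengulob*.

ahpiar, juvengulob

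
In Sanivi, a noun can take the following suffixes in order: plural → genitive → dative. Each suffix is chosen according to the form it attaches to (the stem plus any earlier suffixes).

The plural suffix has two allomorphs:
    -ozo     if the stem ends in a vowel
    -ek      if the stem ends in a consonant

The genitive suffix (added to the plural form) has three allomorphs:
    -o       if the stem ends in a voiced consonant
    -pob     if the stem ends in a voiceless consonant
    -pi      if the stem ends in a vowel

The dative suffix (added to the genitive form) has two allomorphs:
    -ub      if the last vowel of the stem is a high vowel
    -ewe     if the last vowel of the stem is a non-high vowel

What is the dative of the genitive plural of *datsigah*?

*datsigah*: final sound = /h/, a consonant → -ek → *datsigahek*.
The final sound of the plural form *datsigahek* is /k/, which is a voiceless consonant, so the genitive suffix is -pob, giving *datsigahekpob*.
The genitive form *datsigahekpob*: last vowel = /o/, a non-high vowel → -ewe → *datsigahekpobewe*.

datsigahekpobewe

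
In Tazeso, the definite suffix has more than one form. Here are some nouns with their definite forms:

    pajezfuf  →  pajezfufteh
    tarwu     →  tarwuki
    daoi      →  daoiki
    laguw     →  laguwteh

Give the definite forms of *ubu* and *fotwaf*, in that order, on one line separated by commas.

ubuki, fotwafteh

The alternation tracks the final sound of the stem — -teh when the stem ends in a consonant (*pajezfuf*, *laguw*); -ki when the stem ends in a vowel (*tarwu*, *daoi*).
The final sound of *ubu* is /u/, which is a vowel, so the suffix is -ki, giving *ubuki*.
*fotwaf*: final sound = /f/, a consonant → -teh → *fotwafteh*.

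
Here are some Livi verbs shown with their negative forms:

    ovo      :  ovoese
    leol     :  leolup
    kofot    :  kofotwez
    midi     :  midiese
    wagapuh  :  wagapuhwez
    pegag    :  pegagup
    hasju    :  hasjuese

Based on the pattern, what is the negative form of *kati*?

katiese

Looking at the final sound of each stem: -wez when the stem ends in a voiceless consonant (*kofot*, *wagapuh*); -up when the stem ends in a voiced consonant (*leol*, *pegag*); -ese when the stem ends in a vowel (*ovo*, *midi*, *hasju*).
*kati* — final sound /i/ (a vowel) → -ese → *katiese*.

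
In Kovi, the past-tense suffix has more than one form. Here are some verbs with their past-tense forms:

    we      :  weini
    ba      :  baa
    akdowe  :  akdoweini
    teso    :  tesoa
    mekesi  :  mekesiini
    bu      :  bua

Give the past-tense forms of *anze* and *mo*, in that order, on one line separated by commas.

anzeini, moa

The alternation tracks the last vowel of the stem — -ini when the last vowel of the stem is a front vowel (*we*, *akdowe*, *mekesi*); -a when the last vowel of the stem is a back vowel (*ba*, *teso*, *bu*).
*anze*: last vowel = /e/, a front vowel → -ini → *anzeini*.
The last vowel of *mo* is /o/, which is a back vowel, so the suffix is -a, giving *moa*.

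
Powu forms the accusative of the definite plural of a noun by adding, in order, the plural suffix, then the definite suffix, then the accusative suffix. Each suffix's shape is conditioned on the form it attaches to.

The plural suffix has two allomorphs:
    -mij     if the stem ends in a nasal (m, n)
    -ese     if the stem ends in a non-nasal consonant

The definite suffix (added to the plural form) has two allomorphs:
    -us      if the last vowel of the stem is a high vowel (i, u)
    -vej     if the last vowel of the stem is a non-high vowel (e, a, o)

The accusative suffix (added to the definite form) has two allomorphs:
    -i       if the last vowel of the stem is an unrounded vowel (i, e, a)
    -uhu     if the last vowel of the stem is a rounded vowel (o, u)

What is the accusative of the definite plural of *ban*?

banmijusuhu

*ban*: final consonant = /n/, a nasal → -mij → *banmij*.
The plural form *banmij* — last vowel /i/ (a high vowel) → -us → *banmijus*.
The definite form *banmijus*: last vowel = /u/, a rounded vowel → -uhu → *banmijusuhu*.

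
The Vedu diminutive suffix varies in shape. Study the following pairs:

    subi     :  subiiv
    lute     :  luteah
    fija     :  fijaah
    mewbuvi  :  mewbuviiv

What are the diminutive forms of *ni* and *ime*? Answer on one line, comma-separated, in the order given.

niiv, imeah

The alternation tracks the last vowel of the stem — -iv when the last vowel of the stem is a high vowel (*subi*, *mewbuvi*); -ah when the last vowel of the stem is a non-high vowel (*lute*, *fija*).
The last vowel of *ni* is /i/, which is a high vowel, so the suffix is -iv, giving *niiv*.
*ime* — last vowel /e/ (a non-high vowel) → -ah → *imeah*.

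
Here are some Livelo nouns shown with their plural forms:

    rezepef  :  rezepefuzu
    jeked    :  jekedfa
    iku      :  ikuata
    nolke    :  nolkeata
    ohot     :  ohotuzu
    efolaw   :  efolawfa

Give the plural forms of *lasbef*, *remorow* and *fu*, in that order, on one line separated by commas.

The suffix is conditioned by the final sound: -uzu when the stem ends in a voiceless consonant (*rezepef*, *ohot*); -fa when the stem ends in a voiced consonant (*jeked*, *efolaw*); -ata when the stem ends in a vowel (*iku*, *nolke*).
The final sound of *lasbef* is /f/, which is a voiceless consonant, so the suffix is -uzu, giving *lasbefuzu*.
The final sound of *remorow* is /w/, which is a voiced consonant, so the suffix is -fa, giving *remorowfa*.
Since the final sound of *fu* is /u/ (a vowel), it takes -ata, giving *fuata*.

lasbefuzu, remorowfa, fuata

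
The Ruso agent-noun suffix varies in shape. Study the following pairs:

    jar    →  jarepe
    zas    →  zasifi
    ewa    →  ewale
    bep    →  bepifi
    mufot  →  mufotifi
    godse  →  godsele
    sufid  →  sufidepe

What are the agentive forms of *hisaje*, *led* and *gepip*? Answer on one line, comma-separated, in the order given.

hisajele, ledepe, gepipifi

The pattern is voicing of the final sound: -ifi when the stem ends in a voiceless consonant (*zas*, *bep*, *mufot*); -epe when the stem ends in a voiced consonant (*jar*, *sufid*); -le when the stem ends in a vowel (*ewa*, *godse*).
Since the final sound of *hisaje* is /e/ (a vowel), it takes -le, giving *hisajele*.
The final sound of *led* is /d/, which is a voiced consonant, so the suffix is -epe, giving *ledepe*.
*gepip*: final sound = /p/, a voiceless consonant → -ifi → *gepipifi*.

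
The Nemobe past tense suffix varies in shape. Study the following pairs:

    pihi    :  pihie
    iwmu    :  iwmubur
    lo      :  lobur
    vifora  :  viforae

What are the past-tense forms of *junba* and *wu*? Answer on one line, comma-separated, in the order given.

The alternation tracks the last vowel of the stem — -bur when the last vowel of the stem is a rounded vowel (*iwmu*, *lo*); -e when the last vowel of the stem is an unrounded vowel (*pihi*, *vifora*).
*junba* — last vowel /a/ (an unrounded vowel) → -e → *junbae*.
*wu* — last vowel /u/ (a rounded vowel) → -bur → *wubur*.

junbae, wubur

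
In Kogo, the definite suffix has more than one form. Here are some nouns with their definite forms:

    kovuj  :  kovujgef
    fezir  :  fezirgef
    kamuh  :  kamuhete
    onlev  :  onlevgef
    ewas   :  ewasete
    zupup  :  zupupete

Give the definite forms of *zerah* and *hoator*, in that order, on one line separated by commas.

zerahete, hoatorgef

The suffix is conditioned by the final consonant: -ete when the stem ends in a voiceless consonant (*kamuh*, *ewas*, *zupup*); -gef when the stem ends in a voiced consonant (*kovuj*, *fezir*, *onlev*).
*zerah* — final consonant /h/ (voiceless) → -ete → *zerahete*.
*hoator*: final consonant = /r/, voiced → -gef → *hoatorgef*.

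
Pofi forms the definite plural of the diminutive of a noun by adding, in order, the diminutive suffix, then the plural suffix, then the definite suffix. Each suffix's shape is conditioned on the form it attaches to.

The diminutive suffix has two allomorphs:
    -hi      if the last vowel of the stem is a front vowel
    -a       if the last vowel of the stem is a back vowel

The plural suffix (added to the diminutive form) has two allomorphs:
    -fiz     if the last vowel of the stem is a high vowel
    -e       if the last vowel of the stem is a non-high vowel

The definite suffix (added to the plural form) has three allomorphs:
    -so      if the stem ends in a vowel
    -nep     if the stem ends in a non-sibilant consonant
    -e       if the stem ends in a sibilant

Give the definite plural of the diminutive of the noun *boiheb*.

The last vowel of *boiheb* is /e/, which is a front vowel, so the diminutive suffix is -hi, giving *boihebhi*.
The diminutive form *boihebhi*: last vowel = /i/, a high vowel → -fiz → *boihebhifiz*.
The plural form *boihebhifiz* — final sound /z/ (a sibilant) → -e → *boihebhifize*.

boihebhifize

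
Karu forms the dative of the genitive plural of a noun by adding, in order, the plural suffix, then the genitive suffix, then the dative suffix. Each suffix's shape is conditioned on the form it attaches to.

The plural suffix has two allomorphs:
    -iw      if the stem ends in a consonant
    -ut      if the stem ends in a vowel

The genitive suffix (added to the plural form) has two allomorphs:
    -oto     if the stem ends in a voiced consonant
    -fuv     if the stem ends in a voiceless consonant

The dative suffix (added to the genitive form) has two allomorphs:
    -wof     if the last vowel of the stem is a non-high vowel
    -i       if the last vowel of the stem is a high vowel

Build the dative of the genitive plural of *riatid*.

*riatid* — final sound /d/ (a consonant) → -iw → *riatidiw*.
The plural form *riatidiw* — final consonant /w/ (voiced) → -oto → *riatidiwoto*.
The genitive form *riatidiwoto*: last vowel = /o/, a non-high vowel → -wof → *riatidiwotowof*.

riatidiwotowof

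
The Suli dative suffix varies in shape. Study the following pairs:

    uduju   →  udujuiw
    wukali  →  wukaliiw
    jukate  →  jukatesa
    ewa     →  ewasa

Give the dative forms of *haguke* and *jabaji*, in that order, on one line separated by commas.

The suffix is conditioned by the last vowel: -iw when the last vowel of the stem is a high vowel (*uduju*, *wukali*); -sa when the last vowel of the stem is a non-high vowel (*jukate*, *ewa*).
*haguke*: last vowel = /e/, a non-high vowel → -sa → *hagukesa*.
*jabaji* — last vowel /i/ (a high vowel) → -iw → *jabajiiw*.

hagukesa, jabajiiw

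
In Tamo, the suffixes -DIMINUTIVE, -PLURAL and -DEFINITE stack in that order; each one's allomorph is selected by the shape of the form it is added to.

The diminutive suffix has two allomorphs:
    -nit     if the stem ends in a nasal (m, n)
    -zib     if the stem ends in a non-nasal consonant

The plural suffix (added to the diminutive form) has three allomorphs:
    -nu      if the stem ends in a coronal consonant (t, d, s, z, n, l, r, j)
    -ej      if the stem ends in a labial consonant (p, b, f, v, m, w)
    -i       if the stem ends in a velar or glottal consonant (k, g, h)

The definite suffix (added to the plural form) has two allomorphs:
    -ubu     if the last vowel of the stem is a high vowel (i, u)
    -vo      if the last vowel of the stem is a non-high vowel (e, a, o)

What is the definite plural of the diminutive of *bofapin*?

The final consonant of *bofapin* is /n/, which is a nasal, so the diminutive suffix is -nit, giving *bofapinnit*.
The diminutive form *bofapinnit*: final consonant = /t/, coronal → -nu → *bofapinnitnu*.
Since the last vowel of the plural form *bofapinnitnu* is /u/ (a high vowel), it takes -ubu, giving *bofapinnitnuubu*.

bofapinnitnuubu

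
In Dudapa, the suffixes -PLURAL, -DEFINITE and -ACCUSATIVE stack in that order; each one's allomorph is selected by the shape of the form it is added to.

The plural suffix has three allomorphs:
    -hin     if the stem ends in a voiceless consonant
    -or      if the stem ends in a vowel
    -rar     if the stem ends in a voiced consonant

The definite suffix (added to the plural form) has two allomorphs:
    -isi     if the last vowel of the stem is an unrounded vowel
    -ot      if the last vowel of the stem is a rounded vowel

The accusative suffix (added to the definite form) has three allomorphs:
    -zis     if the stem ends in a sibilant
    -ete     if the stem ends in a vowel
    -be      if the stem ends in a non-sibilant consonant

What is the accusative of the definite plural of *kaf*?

The final sound of *kaf* is /f/, which is a voiceless consonant, so the plural suffix is -hin, giving *kafhin*.
The plural form *kafhin* — last vowel /i/ (an unrounded vowel) → -isi → *kafhinisi*.
The definite form *kafhinisi*: final sound = /i/, a vowel → -ete → *kafhinisiete*.

kafhinisiete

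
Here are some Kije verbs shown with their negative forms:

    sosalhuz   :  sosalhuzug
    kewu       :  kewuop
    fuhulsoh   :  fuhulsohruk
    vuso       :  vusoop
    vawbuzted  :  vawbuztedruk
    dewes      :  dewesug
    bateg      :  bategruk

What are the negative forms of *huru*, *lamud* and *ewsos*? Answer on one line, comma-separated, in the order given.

Looking at the final sound of each stem: -ug when the stem ends in a sibilant (*sosalhuz*, *dewes*); -ruk when the stem ends in a non-sibilant consonant (*fuhulsoh*, *vawbuzted*, *bateg*); -op when the stem ends in a vowel (*kewu*, *vuso*).
The final sound of *huru* is /u/, which is a vowel, so the suffix is -op, giving *huruop*.
Since the final sound of *lamud* is /d/ (a non-sibilant consonant), it takes -ruk, giving *lamudruk*.
Since the final sound of *ewsos* is /s/ (a sibilant), it takes -ug, giving *ewsosug*.

huruop, lamudruk, ewsosug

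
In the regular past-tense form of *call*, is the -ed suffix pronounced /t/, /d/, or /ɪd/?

The stem *call* ends in a voiced sound other than /d/.
The -ed suffix is realized as /ɪd/ after /t, d/; as /t/ after other voiceless consonants; and as /d/ after other voiced sounds.
So -ed on *call* is pronounced /d/.

/d/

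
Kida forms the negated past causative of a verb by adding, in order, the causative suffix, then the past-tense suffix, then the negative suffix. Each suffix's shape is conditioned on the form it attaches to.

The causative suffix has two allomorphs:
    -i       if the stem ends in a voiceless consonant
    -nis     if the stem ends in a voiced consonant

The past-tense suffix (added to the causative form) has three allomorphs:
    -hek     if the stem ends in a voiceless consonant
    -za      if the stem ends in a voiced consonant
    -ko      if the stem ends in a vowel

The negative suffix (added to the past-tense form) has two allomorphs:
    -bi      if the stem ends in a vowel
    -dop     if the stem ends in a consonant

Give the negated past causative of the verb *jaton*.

The final consonant of *jaton* is /n/, which is voiced, so the causative suffix is -nis, giving *jatonnis*.
The causative form *jatonnis*: final sound = /s/, a voiceless consonant → -hek → *jatonnishek*.
The past-tense form *jatonnishek* — final sound /k/ (a consonant) → -dop → *jatonnishekdop*.

jatonnishekdop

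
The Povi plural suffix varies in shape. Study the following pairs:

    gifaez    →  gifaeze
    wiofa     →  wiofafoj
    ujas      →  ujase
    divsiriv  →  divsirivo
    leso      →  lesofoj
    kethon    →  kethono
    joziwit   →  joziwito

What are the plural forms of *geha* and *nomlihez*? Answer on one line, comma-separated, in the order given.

gehafoj, nomliheze

The alternation tracks the final sound of the stem — -e when the stem ends in a sibilant (*gifaez*, *ujas*); -o when the stem ends in a non-sibilant consonant (*divsiriv*, *kethon*, *joziwit*); -foj when the stem ends in a vowel (*wiofa*, *leso*).
The final sound of *geha* is /a/, which is a vowel, so the suffix is -foj, giving *gehafoj*.
*nomlihez*: final sound = /z/, a sibilant → -e → *nomliheze*.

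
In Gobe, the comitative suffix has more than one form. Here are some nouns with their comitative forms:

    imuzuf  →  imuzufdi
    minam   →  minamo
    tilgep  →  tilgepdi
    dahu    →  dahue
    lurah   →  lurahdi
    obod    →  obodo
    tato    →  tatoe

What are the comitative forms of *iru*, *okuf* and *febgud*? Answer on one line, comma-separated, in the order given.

The alternation tracks the final sound of the stem — -di when the stem ends in a voiceless consonant (*imuzuf*, *tilgep*, *lurah*); -o when the stem ends in a voiced consonant (*minam*, *obod*); -e when the stem ends in a vowel (*dahu*, *tato*).
*iru*: final sound = /u/, a vowel → -e → *irue*.
The final sound of *okuf* is /f/, which is a voiceless consonant, so the suffix is -di, giving *okufdi*.
*febgud*: final sound = /d/, a voiced consonant → -o → *febgudo*.

irue, okufdi, febgudo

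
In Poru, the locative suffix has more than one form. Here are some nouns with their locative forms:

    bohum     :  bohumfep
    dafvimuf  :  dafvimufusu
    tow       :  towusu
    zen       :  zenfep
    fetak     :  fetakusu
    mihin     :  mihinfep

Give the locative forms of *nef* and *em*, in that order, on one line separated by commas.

The alternation tracks the final consonant of the stem — -fep when the stem ends in a nasal (*bohum*, *zen*, *mihin*); -usu when the stem ends in a non-nasal consonant (*dafvimuf*, *tow*, *fetak*).
The final consonant of *nef* is /f/, which is non-nasal, so the suffix is -usu, giving *nefusu*.
Since the final consonant of *em* is /m/ (a nasal), it takes -fep, giving *emfep*.

nefusu, emfep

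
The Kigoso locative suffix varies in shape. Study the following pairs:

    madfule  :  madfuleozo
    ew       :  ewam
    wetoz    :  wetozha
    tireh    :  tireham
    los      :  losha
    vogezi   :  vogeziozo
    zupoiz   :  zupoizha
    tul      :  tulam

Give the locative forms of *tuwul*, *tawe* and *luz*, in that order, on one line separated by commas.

Looking at the final sound of each stem: -ha when the stem ends in a sibilant (*wetoz*, *los*, *zupoiz*); -am when the stem ends in a non-sibilant consonant (*ew*, *tireh*, *tul*); -ozo when the stem ends in a vowel (*madfule*, *vogezi*).
*tuwul*: final sound = /l/, a non-sibilant consonant → -am → *tuwulam*.
*tawe* — final sound /e/ (a vowel) → -ozo → *taweozo*.
Since the final sound of *luz* is /z/ (a sibilant), it takes -ha, giving *luzha*.

tuwulam, taweozo, luzha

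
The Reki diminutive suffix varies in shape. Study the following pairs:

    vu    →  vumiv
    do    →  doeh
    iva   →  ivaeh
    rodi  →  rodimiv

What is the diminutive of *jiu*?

Looking at the last vowel of each stem: -miv when the last vowel of the stem is a high vowel (*vu*, *rodi*); -eh when the last vowel of the stem is a non-high vowel (*do*, *iva*).
The last vowel of *jiu* is /u/, which is a high vowel, so the suffix is -miv, giving *jiumiv*.

jiumiv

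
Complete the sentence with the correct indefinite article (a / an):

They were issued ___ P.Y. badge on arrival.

a

The indefinite article is chosen by the initial *sound* of the following word, not its spelling.
The initialism *P.Y.* is read letter by letter; the first letter, P, is pronounced /piː/, which begins with a consonant sound.
So the article is *a*: They were issued a P.Y. badge on arrival.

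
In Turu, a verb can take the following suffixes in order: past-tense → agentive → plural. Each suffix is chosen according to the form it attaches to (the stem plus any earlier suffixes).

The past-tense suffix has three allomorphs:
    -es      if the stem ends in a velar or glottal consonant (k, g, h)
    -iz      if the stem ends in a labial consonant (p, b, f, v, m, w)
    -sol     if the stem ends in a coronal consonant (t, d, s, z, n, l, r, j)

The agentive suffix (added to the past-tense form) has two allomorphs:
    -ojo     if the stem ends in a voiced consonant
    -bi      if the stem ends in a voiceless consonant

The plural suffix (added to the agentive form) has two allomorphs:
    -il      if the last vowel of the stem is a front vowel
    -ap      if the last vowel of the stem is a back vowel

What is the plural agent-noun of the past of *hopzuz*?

hopzuzsolojoap

Since the final consonant of *hopzuz* is /z/ (coronal), it takes -sol, giving *hopzuzsol*.
Since the final consonant of the past-tense form *hopzuzsol* is /l/ (voiced), it takes -ojo, giving *hopzuzsolojo*.
Since the last vowel of the agentive form *hopzuzsolojo* is /o/ (a back vowel), it takes -ap, giving *hopzuzsolojoap*.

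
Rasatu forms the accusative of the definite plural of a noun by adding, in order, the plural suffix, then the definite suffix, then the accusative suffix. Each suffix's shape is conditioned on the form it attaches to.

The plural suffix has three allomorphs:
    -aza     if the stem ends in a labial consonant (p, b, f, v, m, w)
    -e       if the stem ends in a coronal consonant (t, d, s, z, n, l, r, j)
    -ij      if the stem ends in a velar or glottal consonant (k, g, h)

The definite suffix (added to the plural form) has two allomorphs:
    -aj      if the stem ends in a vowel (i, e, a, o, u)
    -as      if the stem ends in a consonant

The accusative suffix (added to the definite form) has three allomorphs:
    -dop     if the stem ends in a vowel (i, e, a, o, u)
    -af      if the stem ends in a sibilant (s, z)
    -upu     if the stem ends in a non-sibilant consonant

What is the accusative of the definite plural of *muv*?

muvazaajupu

Since the final consonant of *muv* is /v/ (labial), it takes -aza, giving *muvaza*.
The final sound of the plural form *muvaza* is /a/, which is a vowel, so the definite suffix is -aj, giving *muvazaaj*.
Since the final sound of the definite form *muvazaaj* is /j/ (a non-sibilant consonant), it takes -upu, giving *muvazaajupu*.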